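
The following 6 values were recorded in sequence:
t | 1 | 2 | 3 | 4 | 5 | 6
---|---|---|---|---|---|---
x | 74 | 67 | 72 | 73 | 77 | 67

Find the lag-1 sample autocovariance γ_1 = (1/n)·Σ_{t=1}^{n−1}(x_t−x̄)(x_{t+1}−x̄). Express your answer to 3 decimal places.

Mean x̄ = (74 + 67 + 72 + 73 + 77 + 67)/6 = 71.6667
Deviations: 2.3333, -4.6667, 0.3333, 1.3333, 5.3333, -4.6667
Σ_{t=1}^{5}(x_t−x̄)(x_{t+1}−x̄) = -29.7778
γ_1 = -29.7778 / 6 = -4.963

-4.963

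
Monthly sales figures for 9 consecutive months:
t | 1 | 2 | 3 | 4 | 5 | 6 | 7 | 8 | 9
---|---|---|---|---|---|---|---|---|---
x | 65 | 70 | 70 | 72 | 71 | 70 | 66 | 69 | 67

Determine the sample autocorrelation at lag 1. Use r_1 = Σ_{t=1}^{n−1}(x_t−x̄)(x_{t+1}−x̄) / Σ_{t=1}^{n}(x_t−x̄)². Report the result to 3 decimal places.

0.123

Mean x̄ = (65 + 70 + 70 + 72 + 71 + 70 + 66 + 69 + 67)/9 = 68.8889
Numerator Σ_{t=1}^{8}(x_t−x̄)(x_{t+1}−x̄) = 5.5432
Denominator Σ(x_t−x̄)² = 44.8889
r_1 = 5.5432 / 44.8889 = 0.123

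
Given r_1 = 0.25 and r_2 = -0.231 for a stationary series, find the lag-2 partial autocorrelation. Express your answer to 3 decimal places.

φ_{22} = (r_2 − r_1²) / (1 − r_1²)
r_1² = (0.25)² = 0.0625
Numerator = -0.231 − 0.0625 = -0.2935; denominator = 1 − 0.0625 = 0.9375
φ_{22} = -0.2935 / 0.9375 = -0.313

-0.313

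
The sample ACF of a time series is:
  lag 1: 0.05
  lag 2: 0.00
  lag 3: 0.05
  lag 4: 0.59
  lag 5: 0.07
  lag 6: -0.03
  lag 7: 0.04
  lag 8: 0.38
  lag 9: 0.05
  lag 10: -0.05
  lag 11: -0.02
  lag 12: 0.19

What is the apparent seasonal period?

4

The largest autocorrelation is r_4 = 0.59, with weaker echoes at lags 8 (0.38) and 12 (0.19); the remaining lags stay at or below 0.07.
The dominant spike at lag 4 indicates a seasonal period of 4.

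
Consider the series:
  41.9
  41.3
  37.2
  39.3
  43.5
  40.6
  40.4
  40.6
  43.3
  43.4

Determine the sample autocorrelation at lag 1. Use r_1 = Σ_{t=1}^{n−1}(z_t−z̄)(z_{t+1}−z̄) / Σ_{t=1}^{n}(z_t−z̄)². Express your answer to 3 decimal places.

Mean z̄ = (41.9 + 41.3 + 37.2 + 39.3 + 43.5 + 40.6 + 40.4 + 40.6 + 43.3 + 43.4)/10 = 41.1500
Numerator Σ_{t=1}^{9}(z_t−z̄)(z_{t+1}−z̄) = 5.6675
Denominator Σ(z_t−z̄)² = 35.9850
r_1 = 5.6675 / 35.9850 = 0.157

0.157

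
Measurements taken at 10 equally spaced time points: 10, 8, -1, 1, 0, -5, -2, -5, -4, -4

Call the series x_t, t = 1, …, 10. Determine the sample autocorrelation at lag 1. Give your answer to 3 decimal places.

0.498

Mean x̄ = (10 + 8 − 1 + 1 + 0 − 5 − 2 − 5 − 4 − 4)/10 = -0.2000
Numerator Σ_{t=1}^{9}(x_t−x̄)(x_{t+1}−x̄) = 125.3600
Denominator Σ(x_t−x̄)² = 251.6000
r_1 = 125.3600 / 251.6000 = 0.498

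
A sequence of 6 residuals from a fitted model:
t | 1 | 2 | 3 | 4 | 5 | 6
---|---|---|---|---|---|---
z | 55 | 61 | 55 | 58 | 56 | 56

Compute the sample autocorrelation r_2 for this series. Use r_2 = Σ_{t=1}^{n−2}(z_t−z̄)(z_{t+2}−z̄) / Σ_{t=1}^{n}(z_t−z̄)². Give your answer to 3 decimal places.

0.327

Mean z̄ = (55 + 61 + 55 + 58 + 56 + 56)/6 = 56.8333
Deviations from mean: -1.8333, 4.1667, -1.8333, 1.1667, -0.8333, -0.8333
Numerator Σ_{t=1}^{4}(z_t−z̄)(z_{t+2}−z̄) = 8.7778
Denominator Σ(z_t−z̄)² = 26.8333
r_2 = 8.7778 / 26.8333 = 0.327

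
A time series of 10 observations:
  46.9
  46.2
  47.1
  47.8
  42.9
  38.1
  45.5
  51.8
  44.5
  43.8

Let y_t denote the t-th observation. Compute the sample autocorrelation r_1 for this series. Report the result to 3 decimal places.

0.125

Mean ȳ = (46.9 + 46.2 + 47.1 + 47.8 + 42.9 + 38.1 + 45.5 + 51.8 + 44.5 + 43.8)/10 = 45.4600
Numerator Σ_{t=1}^{9}(y_t−ȳ)(y_{t+1}−ȳ) = 14.4344
Denominator Σ(y_t−ȳ)² = 115.3840
r_1 = 14.4344 / 115.3840 = 0.125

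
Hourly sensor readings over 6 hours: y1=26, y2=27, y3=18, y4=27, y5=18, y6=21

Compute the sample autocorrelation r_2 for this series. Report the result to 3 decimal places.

0.187

Mean ȳ = (26 + 27 + 18 + 27 + 18 + 21)/6 = 22.8333
Deviations from mean: 3.1667, 4.1667, -4.8333, 4.1667, -4.8333, -1.8333
Σ(y_t−ȳ)(y_{t+2}−ȳ) = (-15.3056) + (17.3611) + (23.3611) + (-7.6389) = 17.7778
Denominator Σ(y_t−ȳ)² = 94.8333
r_2 = 17.7778 / 94.8333 = 0.187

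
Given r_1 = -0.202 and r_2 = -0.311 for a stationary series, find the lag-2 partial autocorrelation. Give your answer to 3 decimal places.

-0.367

φ_{22} = (r_2 − r_1²) / (1 − r_1²)
r_1² = (-0.202)² = 0.040804
Numerator = -0.311 − 0.0408 = -0.3518; denominator = 1 − 0.0408 = 0.9592
φ_{22} = -0.3518 / 0.9592 = -0.367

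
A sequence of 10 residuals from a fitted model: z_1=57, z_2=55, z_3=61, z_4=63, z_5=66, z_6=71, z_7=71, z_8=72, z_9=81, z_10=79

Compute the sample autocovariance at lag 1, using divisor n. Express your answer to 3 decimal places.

48.724

Mean z̄ = (57 + 55 + 61 + 63 + 66 + 71 + 71 + 72 + 81 + 79)/10 = 67.6000
Σ_{t=1}^{9}(z_t−z̄)(z_{t+1}−z̄) = 487.2400
γ_1 = 487.2400 / 10 = 48.724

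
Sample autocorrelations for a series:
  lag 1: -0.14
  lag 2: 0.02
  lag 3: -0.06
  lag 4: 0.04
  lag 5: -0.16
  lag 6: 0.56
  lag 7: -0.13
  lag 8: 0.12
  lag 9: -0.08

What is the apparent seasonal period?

The largest autocorrelation is r_6 = 0.56; the remaining lags stay at or below 0.12.
The dominant spike at lag 6 indicates a seasonal period of 6.

6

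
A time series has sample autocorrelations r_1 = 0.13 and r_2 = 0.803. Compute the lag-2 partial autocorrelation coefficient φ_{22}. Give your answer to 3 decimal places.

φ_{22} = (r_2 − r_1²) / (1 − r_1²)
r_1² = (0.13)² = 0.0169
Numerator = 0.803 − 0.0169 = 0.7861; denominator = 1 − 0.0169 = 0.9831
φ_{22} = 0.7861 / 0.9831 = 0.800

0.800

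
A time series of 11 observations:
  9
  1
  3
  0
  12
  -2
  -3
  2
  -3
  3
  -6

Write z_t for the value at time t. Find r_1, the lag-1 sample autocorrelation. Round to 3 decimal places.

-0.234

Mean z̄ = (9 + 1 + 3 + 0 + 12 − 2 − 3 + 2 − 3 + 3 − 6)/11 = 1.4545
Numerator Σ_{t=1}^{10}(z_t−z̄)(z_{t+1}−z̄) = -66.0248
Denominator Σ(z_t−z̄)² = 282.7273
r_1 = -66.0248 / 282.7273 = -0.234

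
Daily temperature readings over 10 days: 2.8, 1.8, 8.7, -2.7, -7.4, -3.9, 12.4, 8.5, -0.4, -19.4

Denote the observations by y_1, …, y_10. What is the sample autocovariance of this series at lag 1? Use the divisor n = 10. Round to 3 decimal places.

Mean ȳ = (2.8 + 1.8 + 8.7 − 2.7 − 7.4 − 3.9 + 12.4 + 8.5 − 0.4 − 19.4)/10 = 0.0400
Σ_{t=1}^{9}(y_t−ȳ)(y_{t+1}−ȳ) = 106.7684
γ_1 = 106.7684 / 10 = 10.677

10.677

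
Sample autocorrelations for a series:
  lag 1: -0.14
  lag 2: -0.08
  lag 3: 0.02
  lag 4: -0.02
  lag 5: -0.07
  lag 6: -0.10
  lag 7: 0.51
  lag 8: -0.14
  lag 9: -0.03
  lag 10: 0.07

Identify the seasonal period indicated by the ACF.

7

The largest autocorrelation is r_7 = 0.51; the remaining lags stay at or below 0.07.
The dominant spike at lag 7 indicates a seasonal period of 7.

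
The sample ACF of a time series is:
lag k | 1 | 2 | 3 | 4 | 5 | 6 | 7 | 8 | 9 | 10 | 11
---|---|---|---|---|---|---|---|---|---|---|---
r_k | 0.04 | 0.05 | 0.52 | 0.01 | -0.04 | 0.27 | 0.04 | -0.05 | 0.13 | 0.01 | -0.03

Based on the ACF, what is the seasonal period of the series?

The largest autocorrelation is r_3 = 0.52, with a weaker echo at lag 6 (0.27); the remaining lags stay at or below 0.13.
The dominant spike at lag 3 indicates a seasonal period of 3.

3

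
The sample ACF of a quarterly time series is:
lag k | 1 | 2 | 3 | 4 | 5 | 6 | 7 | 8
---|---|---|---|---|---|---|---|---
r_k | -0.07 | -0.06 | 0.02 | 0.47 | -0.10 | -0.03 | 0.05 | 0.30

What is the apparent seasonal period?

4

The largest autocorrelation is r_4 = 0.47, with a weaker echo at lag 8 (0.30); the remaining lags stay at or below 0.05.
The dominant spike at lag 4 indicates a seasonal period of 4.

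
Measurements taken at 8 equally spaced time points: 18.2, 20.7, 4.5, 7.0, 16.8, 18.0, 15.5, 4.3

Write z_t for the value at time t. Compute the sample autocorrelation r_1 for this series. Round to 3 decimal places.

Mean z̄ = (18.2 + 20.7 + 4.5 + 7.0 + 16.8 + 18.0 + 15.5 + 4.3)/8 = 13.1250
Deviations from mean: 5.0750, 7.5750, -8.6250, -6.1250, 3.6750, 4.8750, 2.3750, -8.8250
Σ(z_t−z̄)(z_{t+1}−z̄) = (38.4431) + (-65.3344) + (52.8281) + (-22.5094) + (17.9156) + (11.5781) + (-20.9594) = 11.9619
Denominator Σ(z_t−z̄)² = 315.8350
r_1 = 11.9619 / 315.8350 = 0.038

0.038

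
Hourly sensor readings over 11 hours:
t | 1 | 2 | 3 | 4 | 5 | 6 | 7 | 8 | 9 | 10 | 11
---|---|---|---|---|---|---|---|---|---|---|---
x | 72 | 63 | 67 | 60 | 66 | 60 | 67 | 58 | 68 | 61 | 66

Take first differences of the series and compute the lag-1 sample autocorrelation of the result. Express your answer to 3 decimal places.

First differences Δx: -9, 4, -7, 6, -6, 7, -9, 10, -7, 5
Mean of differences = -0.6000
Numerator Σ(Δx_t−Δx̄)(Δx_{t+1}−Δx̄) = -443.5600
Denominator Σ(Δx_t−Δx̄)² = 518.4000
r_1(Δx) = -443.5600 / 518.4000 = -0.856

-0.856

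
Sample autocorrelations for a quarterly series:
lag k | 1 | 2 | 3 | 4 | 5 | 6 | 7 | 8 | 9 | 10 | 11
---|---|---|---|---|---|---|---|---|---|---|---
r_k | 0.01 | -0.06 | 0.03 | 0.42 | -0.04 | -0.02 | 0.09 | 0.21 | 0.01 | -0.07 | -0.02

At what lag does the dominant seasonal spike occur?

The largest autocorrelation is r_4 = 0.42, with a weaker echo at lag 8 (0.21); the remaining lags stay at or below 0.09.
The dominant spike at lag 4 indicates a seasonal period of 4.

4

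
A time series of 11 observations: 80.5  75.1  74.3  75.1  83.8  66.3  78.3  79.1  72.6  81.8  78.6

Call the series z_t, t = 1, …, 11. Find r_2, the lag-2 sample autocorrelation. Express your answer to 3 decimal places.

Mean z̄ = (80.5 + 75.1 + 74.3 + 75.1 + 83.8 + 66.3 + 78.3 + 79.1 + 72.6 + 81.8 + 78.6)/11 = 76.8636
Numerator Σ_{t=1}^{9}(z_t−z̄)(z_{t+2}−z̄) = -21.5126
Denominator Σ(z_t−z̄)² = 238.3455
r_2 = -21.5126 / 238.3455 = -0.090

-0.090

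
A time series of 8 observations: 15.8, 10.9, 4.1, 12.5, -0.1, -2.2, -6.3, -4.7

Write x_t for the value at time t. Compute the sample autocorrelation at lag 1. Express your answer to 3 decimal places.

0.455

Mean x̄ = (15.8 + 10.9 + 4.1 + 12.5 − 0.1 − 2.2 − 6.3 − 4.7)/8 = 3.7500
Deviations from mean: 12.0500, 7.1500, 0.3500, 8.7500, -3.8500, -5.9500, -10.0500, -8.4500
Σ(x_t−x̄)(x_{t+1}−x̄) = (86.1575) + (2.5025) + (3.0625) + (-33.6875) + (22.9075) + (59.7975) + (84.9225) = 225.6625
Denominator Σ(x_t−x̄)² = 495.6400
r_1 = 225.6625 / 495.6400 = 0.455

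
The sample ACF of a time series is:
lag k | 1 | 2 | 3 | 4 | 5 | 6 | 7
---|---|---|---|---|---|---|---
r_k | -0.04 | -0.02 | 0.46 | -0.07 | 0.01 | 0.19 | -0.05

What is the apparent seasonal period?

3

The largest autocorrelation is r_3 = 0.46, with a weaker echo at lag 6 (0.19); the remaining lags stay at or below 0.01.
The dominant spike at lag 3 indicates a seasonal period of 3.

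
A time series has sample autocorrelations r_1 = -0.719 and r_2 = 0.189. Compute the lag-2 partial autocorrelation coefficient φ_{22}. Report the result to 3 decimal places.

-0.679

φ_{22} = (r_2 − r_1²) / (1 − r_1²)
r_1² = (-0.719)² = 0.516961
Numerator = 0.189 − 0.5170 = -0.3280; denominator = 1 − 0.5170 = 0.4830
φ_{22} = -0.3280 / 0.4830 = -0.679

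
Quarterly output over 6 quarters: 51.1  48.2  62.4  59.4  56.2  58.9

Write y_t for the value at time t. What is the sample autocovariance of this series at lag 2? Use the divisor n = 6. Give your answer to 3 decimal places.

-7.845

Mean ȳ = (51.1 + 48.2 + 62.4 + 59.4 + 56.2 + 58.9)/6 = 56.0333
Deviations: -4.9333, -7.8333, 6.3667, 3.3667, 0.1667, 2.8667
Σ_{t=1}^{4}(y_t−ȳ)(y_{t+2}−ȳ) = -47.0689
γ_2 = -47.0689 / 6 = -7.845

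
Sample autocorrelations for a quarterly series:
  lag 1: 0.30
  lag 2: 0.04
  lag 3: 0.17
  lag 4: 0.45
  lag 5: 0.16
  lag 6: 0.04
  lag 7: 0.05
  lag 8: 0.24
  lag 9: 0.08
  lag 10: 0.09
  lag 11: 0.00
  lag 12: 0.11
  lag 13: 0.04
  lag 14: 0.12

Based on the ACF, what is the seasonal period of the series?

The largest autocorrelation is r_4 = 0.45; the remaining lags stay at or below 0.30. The elevated value at lag 1 (0.30), dropping to 0.04 at lag 2, reflects decaying short-term dependence rather than seasonality.
The dominant spike at lag 4 indicates a seasonal period of 4.

4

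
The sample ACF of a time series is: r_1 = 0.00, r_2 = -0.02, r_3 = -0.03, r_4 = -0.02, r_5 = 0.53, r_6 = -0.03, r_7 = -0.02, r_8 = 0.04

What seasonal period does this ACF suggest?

5

The largest autocorrelation is r_5 = 0.53; the remaining lags stay at or below 0.04.
The dominant spike at lag 5 indicates a seasonal period of 5.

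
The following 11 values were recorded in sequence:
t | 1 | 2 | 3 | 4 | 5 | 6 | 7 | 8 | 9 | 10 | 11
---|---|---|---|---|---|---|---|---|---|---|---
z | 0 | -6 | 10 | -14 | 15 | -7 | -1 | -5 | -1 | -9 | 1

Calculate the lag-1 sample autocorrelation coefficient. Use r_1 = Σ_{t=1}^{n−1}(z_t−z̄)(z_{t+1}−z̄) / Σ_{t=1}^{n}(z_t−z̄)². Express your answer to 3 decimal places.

-0.767

Mean z̄ = (0 − 6 + 10 − 14 + 15 − 7 − 1 − 5 − 1 − 9 + 1)/11 = -1.5455
Numerator Σ_{t=1}^{10}(z_t−z̄)(z_{t+1}−z̄) = -528.2066
Denominator Σ(z_t−z̄)² = 688.7273
r_1 = -528.2066 / 688.7273 = -0.767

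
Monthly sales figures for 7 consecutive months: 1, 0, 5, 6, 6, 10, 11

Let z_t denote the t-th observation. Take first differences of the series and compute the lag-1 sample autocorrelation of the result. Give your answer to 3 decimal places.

-0.565

First differences Δz: -1, 5, 1, 0, 4, 1
Mean of differences = 1.6667
Numerator Σ(Δz_t−Δz̄)(Δz_{t+1}−Δz̄) = -15.4444
Denominator Σ(Δz_t−Δz̄)² = 27.3333
r_1(Δz) = -15.4444 / 27.3333 = -0.565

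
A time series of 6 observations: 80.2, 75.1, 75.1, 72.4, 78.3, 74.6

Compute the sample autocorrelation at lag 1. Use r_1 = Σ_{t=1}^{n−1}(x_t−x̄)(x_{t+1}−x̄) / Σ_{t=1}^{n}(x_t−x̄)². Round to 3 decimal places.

Mean x̄ = (80.2 + 75.1 + 75.1 + 72.4 + 78.3 + 74.6)/6 = 75.9500
Deviations from mean: 4.2500, -0.8500, -0.8500, -3.5500, 2.3500, -1.3500
Numerator Σ_{t=1}^{5}(x_t−x̄)(x_{t+1}−x̄) = -11.3875
Denominator Σ(x_t−x̄)² = 39.4550
r_1 = -11.3875 / 39.4550 = -0.289

-0.289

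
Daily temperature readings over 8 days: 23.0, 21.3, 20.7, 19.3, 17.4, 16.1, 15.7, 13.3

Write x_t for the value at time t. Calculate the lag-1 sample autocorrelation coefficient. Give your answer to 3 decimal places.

Mean x̄ = (23.0 + 21.3 + 20.7 + 19.3 + 17.4 + 16.1 + 15.7 + 13.3)/8 = 18.3500
Σ(x_t−x̄)(x_{t+1}−x̄) = (13.7175) + (6.9325) + (2.2325) + (-0.9025) + (2.1375) + (5.9625) + (13.3825) = 43.4625
Denominator Σ(x_t−x̄)² = 75.2400
r_1 = 43.4625 / 75.2400 = 0.578

0.578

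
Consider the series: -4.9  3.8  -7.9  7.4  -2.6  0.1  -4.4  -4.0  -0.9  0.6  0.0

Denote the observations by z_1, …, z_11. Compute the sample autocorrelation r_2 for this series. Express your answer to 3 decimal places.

0.455

Mean z̄ = (-4.9 + 3.8 − 7.9 + 7.4 − 2.6 + 0.1 − 4.4 − 4.0 − 0.9 + 0.6 + 0.0)/11 = -1.1636
Numerator Σ_{t=1}^{9}(z_t−z̄)(z_{t+2}−z̄) = 83.6892
Denominator Σ(z_t−z̄)² = 184.0255
r_2 = 83.6892 / 184.0255 = 0.455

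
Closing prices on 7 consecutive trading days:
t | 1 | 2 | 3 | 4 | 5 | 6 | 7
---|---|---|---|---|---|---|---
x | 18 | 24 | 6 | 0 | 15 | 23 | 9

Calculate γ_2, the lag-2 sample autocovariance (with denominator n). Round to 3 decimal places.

-45.767

Mean x̄ = (18 + 24 + 6 + 0 + 15 + 23 + 9)/7 = 13.5714
Σ_{t=1}^{5}(x_t−x̄)(x_{t+2}−x̄) = -320.3673
γ_2 = -320.3673 / 7 = -45.767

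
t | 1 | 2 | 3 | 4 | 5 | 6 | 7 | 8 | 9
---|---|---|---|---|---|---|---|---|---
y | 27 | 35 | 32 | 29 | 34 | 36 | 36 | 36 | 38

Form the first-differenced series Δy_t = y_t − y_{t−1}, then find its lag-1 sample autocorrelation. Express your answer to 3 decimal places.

-0.233

First differences Δy: 8, -3, -3, 5, 2, 0, 0, 2
Mean of differences = 1.3750
Numerator Σ(Δy_t−Δȳ)(Δy_{t+1}−Δȳ) = -23.2656
Denominator Σ(Δy_t−Δȳ)² = 99.8750
r_1(Δy) = -23.2656 / 99.8750 = -0.233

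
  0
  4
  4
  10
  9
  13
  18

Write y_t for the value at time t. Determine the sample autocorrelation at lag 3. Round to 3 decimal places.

-0.092

Mean ȳ = (0 + 4 + 4 + 10 + 9 + 13 + 18)/7 = 8.2857
Deviations from mean: -8.2857, -4.2857, -4.2857, 1.7143, 0.7143, 4.7143, 9.7143
Σ(y_t−ȳ)(y_{t+3}−ȳ) = (-14.2041) + (-3.0612) + (-20.2041) + (16.6531) = -20.8163
Denominator Σ(y_t−ȳ)² = 225.4286
r_3 = -20.8163 / 225.4286 = -0.092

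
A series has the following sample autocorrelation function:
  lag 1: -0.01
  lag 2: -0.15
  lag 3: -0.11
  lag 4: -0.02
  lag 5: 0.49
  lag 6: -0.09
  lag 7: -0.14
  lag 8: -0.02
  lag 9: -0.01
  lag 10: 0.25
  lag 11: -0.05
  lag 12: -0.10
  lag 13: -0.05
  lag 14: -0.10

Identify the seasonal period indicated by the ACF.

5

The largest autocorrelation is r_5 = 0.49, with a weaker echo at lag 10 (0.25); the remaining lags stay at or below -0.01.
The dominant spike at lag 5 indicates a seasonal period of 5.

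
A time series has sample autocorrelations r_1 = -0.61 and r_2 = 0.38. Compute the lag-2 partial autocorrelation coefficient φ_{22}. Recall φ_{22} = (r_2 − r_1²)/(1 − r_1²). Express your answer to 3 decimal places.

φ_{22} = (r_2 − r_1²) / (1 − r_1²)
r_1² = (-0.61)² = 0.3721
Numerator = 0.38 − 0.3721 = 0.0079; denominator = 1 − 0.3721 = 0.6279
φ_{22} = 0.0079 / 0.6279 = 0.013

0.013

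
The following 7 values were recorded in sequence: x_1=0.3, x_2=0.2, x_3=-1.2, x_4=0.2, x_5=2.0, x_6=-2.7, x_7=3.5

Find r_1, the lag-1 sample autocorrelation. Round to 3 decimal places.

-0.594

Mean x̄ = (0.3 + 0.2 − 1.2 + 0.2 + 2.0 − 2.7 + 3.5)/7 = 0.3286
Deviations from mean: -0.0286, -0.1286, -1.5286, -0.1286, 1.6714, -3.0286, 3.1714
Σ(x_t−x̄)(x_{t+1}−x̄) = (0.0037) + (0.1965) + (0.1965) + (-0.2149) + (-5.0620) + (-9.6049) = -14.4851
Denominator Σ(x_t−x̄)² = 24.3943
r_1 = -14.4851 / 24.3943 = -0.594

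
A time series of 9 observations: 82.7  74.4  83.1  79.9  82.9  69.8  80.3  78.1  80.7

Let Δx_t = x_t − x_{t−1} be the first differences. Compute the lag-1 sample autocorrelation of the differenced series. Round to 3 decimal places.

First differences Δx: -8.3, 8.7, -3.2, 3.0, -13.1, 10.5, -2.2, 2.6
Mean of differences = -0.2500
Numerator Σ(Δx_t−Δx̄)(Δx_{t+1}−Δx̄) = -314.4575
Denominator Σ(Δx_t−Δx̄)² = 456.7800
r_1(Δx) = -314.4575 / 456.7800 = -0.688

-0.688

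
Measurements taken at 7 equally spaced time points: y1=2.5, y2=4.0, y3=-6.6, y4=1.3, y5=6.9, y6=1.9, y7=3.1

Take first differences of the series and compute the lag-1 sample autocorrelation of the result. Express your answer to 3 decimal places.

First differences Δy: 1.5, -10.6, 7.9, 5.6, -5.0, 1.2
Mean of differences = 0.1000
Numerator Σ(Δy_t−Δȳ)(Δy_{t+1}−Δȳ) = -89.2000
Denominator Σ(Δy_t−Δȳ)² = 234.7600
r_1(Δy) = -89.2000 / 234.7600 = -0.380

-0.380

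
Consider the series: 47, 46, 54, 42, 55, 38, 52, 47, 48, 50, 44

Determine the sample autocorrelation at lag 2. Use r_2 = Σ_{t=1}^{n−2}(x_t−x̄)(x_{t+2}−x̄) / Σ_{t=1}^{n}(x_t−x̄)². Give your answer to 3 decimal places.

0.551

Mean x̄ = (47 + 46 + 54 + 42 + 55 + 38 + 52 + 47 + 48 + 50 + 44)/11 = 47.5455
Numerator Σ_{t=1}^{9}(x_t−x̄)(x_{t+2}−x̄) = 143.5868
Denominator Σ(x_t−x̄)² = 260.7273
r_2 = 143.5868 / 260.7273 = 0.551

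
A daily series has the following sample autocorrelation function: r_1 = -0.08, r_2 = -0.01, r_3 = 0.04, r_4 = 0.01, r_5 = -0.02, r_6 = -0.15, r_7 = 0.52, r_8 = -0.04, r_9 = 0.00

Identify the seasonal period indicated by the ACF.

The largest autocorrelation is r_7 = 0.52; the remaining lags stay at or below 0.04.
The dominant spike at lag 7 indicates a seasonal period of 7.

7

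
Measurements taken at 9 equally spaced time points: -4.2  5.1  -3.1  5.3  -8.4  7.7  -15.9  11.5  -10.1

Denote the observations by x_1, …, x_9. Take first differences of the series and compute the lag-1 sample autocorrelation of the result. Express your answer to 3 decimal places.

-0.858

First differences Δx: 9.3, -8.2, 8.4, -13.7, 16.1, -23.6, 27.4, -21.6
Mean of differences = -0.7375
Numerator Σ(Δx_t−Δx̄)(Δx_{t+1}−Δx̄) = -2095.0539
Denominator Σ(Δx_t−Δx̄)² = 2441.1188
r_1(Δx) = -2095.0539 / 2441.1188 = -0.858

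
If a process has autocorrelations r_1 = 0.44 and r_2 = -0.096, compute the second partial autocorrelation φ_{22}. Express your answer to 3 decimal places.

-0.359

φ_{22} = (r_2 − r_1²) / (1 − r_1²)
r_1² = (0.44)² = 0.1936
Numerator = -0.096 − 0.1936 = -0.2896; denominator = 1 − 0.1936 = 0.8064
φ_{22} = -0.2896 / 0.8064 = -0.359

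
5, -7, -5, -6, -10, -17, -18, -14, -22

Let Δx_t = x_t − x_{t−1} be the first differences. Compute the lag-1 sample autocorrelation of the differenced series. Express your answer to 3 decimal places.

First differences Δx: -12, 2, -1, -4, -7, -1, 4, -8
Mean of differences = -3.3750
Numerator Σ(Δx_t−Δx̄)(Δx_{t+1}−Δx̄) = -58.0156
Denominator Σ(Δx_t−Δx̄)² = 203.8750
r_1(Δx) = -58.0156 / 203.8750 = -0.285

-0.285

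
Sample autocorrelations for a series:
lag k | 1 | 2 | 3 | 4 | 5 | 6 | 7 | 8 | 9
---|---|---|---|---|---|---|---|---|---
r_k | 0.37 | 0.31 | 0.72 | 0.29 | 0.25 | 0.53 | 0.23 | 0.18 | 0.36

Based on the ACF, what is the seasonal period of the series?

3

The largest autocorrelation is r_3 = 0.72, with a weaker echo at lag 6 (0.53); the remaining lags stay at or below 0.37. The elevated value at lag 1 (0.37), dropping to 0.31 at lag 2, reflects decaying short-term dependence rather than seasonality.
The dominant spike at lag 3 indicates a seasonal period of 3.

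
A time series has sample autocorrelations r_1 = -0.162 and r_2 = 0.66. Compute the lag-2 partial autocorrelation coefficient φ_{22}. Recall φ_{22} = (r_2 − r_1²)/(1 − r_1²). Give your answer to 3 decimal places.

φ_{22} = (r_2 − r_1²) / (1 − r_1²)
r_1² = (-0.162)² = 0.026244
Numerator = 0.66 − 0.0262 = 0.6338; denominator = 1 − 0.0262 = 0.9738
φ_{22} = 0.6338 / 0.9738 = 0.651

0.651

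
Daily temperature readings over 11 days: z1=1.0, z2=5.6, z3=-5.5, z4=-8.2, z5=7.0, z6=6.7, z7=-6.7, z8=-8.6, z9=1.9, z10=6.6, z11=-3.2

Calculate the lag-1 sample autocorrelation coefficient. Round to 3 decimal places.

Mean z̄ = (1.0 + 5.6 − 5.5 − 8.2 + 7.0 + 6.7 − 6.7 − 8.6 + 1.9 + 6.6 − 3.2)/11 = -0.3091
Numerator Σ_{t=1}^{10}(z_t−z̄)(z_{t+1}−z̄) = -3.2564
Denominator Σ(z_t−z̄)² = 398.9491
r_1 = -3.2564 / 398.9491 = -0.008

-0.008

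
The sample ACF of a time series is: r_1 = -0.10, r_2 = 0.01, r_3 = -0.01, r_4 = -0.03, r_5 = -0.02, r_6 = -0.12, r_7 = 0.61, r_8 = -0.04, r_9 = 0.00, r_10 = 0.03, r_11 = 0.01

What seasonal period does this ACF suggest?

The largest autocorrelation is r_7 = 0.61; the remaining lags stay at or below 0.03.
The dominant spike at lag 7 indicates a seasonal period of 7.

7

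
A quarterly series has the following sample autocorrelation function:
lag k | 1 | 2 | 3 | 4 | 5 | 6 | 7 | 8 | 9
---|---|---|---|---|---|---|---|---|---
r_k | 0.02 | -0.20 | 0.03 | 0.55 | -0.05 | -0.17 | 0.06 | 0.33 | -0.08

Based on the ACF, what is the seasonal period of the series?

4

The largest autocorrelation is r_4 = 0.55, with a weaker echo at lag 8 (0.33); the remaining lags stay at or below 0.06.
The dominant spike at lag 4 indicates a seasonal period of 4.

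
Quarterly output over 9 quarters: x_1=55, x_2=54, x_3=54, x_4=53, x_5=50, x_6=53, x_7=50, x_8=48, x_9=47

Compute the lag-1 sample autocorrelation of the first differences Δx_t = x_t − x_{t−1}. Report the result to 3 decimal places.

First differences Δx: -1, 0, -1, -3, 3, -3, -2, -1
Mean of differences = -1.0000
Numerator Σ(Δx_t−Δx̄)(Δx_{t+1}−Δx̄) = -14.0000
Denominator Σ(Δx_t−Δx̄)² = 26.0000
r_1(Δx) = -14.0000 / 26.0000 = -0.538

-0.538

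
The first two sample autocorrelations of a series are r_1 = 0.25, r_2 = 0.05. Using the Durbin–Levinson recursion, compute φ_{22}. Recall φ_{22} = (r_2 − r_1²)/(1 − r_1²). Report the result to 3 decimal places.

φ_{22} = (r_2 − r_1²) / (1 − r_1²)
r_1² = (0.25)² = 0.0625
Numerator = 0.05 − 0.0625 = -0.0125; denominator = 1 − 0.0625 = 0.9375
φ_{22} = -0.0125 / 0.9375 = -0.013

-0.013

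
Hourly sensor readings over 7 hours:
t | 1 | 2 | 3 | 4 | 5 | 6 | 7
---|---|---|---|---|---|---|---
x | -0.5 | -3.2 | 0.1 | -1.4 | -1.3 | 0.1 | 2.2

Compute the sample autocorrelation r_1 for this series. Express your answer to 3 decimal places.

Mean x̄ = (-0.5 − 3.2 + 0.1 − 1.4 − 1.3 + 0.1 + 2.2)/7 = -0.5714
Deviations from mean: 0.0714, -2.6286, 0.6714, -0.8286, -0.7286, 0.6714, 2.7714
Σ(x_t−x̄)(x_{t+1}−x̄) = (-0.1878) + (-1.7649) + (-0.5563) + (0.6037) + (-0.4892) + (1.8608) = -0.5337
Denominator Σ(x_t−x̄)² = 16.7143
r_1 = -0.5337 / 16.7143 = -0.032

-0.032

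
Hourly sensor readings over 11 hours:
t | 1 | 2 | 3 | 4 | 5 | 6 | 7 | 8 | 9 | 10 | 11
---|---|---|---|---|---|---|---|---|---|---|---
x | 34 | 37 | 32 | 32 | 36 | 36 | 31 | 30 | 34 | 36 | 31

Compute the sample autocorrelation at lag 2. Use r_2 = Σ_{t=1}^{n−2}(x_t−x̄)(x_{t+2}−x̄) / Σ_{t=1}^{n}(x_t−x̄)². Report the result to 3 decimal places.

-0.652

Mean x̄ = (34 + 37 + 32 + 32 + 36 + 36 + 31 + 30 + 34 + 36 + 31)/11 = 33.5455
Numerator Σ_{t=1}^{9}(x_t−x̄)(x_{t+2}−x̄) = -39.5950
Denominator Σ(x_t−x̄)² = 60.7273
r_2 = -39.5950 / 60.7273 = -0.652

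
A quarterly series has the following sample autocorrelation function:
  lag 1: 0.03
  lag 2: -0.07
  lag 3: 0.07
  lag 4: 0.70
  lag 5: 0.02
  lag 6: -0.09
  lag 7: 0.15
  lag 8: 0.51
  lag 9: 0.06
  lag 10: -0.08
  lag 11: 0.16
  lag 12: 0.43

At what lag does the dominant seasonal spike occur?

4

The largest autocorrelation is r_4 = 0.70, with weaker echoes at lags 8 (0.51) and 12 (0.43); the remaining lags stay at or below 0.16.
The dominant spike at lag 4 indicates a seasonal period of 4.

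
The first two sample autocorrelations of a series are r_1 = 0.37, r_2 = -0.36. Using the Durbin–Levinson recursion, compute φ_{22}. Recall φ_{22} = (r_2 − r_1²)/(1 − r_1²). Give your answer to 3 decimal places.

-0.576

φ_{22} = (r_2 − r_1²) / (1 − r_1²)
r_1² = (0.37)² = 0.1369
Numerator = -0.36 − 0.1369 = -0.4969; denominator = 1 − 0.1369 = 0.8631
φ_{22} = -0.4969 / 0.8631 = -0.576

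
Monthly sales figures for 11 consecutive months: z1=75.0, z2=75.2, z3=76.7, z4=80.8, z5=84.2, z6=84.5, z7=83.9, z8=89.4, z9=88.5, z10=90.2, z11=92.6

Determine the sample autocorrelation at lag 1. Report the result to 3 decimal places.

0.706

Mean z̄ = (75.0 + 75.2 + 76.7 + 80.8 + 84.2 + 84.5 + 83.9 + 89.4 + 88.5 + 90.2 + 92.6)/11 = 83.7273
Numerator Σ_{t=1}^{10}(z_t−z̄)(z_{t+1}−z̄) = 270.4065
Denominator Σ(z_t−z̄)² = 383.2618
r_1 = 270.4065 / 383.2618 = 0.706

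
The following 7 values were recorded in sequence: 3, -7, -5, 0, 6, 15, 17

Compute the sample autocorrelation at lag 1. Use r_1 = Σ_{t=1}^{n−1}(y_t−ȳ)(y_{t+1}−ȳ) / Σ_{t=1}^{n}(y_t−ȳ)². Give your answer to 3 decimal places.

Mean ȳ = (3 − 7 − 5 + 0 + 6 + 15 + 17)/7 = 4.1429
Deviations from mean: -1.1429, -11.1429, -9.1429, -4.1429, 1.8571, 10.8571, 12.8571
Σ(y_t−ȳ)(y_{t+1}−ȳ) = (12.7347) + (101.8776) + (37.8776) + (-7.6939) + (20.1633) + (139.5918) = 304.5510
Denominator Σ(y_t−ȳ)² = 512.8571
r_1 = 304.5510 / 512.8571 = 0.594

0.594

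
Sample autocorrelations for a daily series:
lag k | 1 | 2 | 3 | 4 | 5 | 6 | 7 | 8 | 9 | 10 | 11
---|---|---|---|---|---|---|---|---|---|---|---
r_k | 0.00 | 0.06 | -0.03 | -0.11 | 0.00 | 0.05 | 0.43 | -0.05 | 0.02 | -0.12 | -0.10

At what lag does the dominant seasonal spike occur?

7

The largest autocorrelation is r_7 = 0.43; the remaining lags stay at or below 0.06.
The dominant spike at lag 7 indicates a seasonal period of 7.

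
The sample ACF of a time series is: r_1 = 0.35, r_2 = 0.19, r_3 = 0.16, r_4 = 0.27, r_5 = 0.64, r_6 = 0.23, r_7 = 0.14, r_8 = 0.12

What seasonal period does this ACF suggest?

5

The largest autocorrelation is r_5 = 0.64; the remaining lags stay at or below 0.35. The elevated value at lag 1 (0.35), dropping to 0.19 at lag 2, reflects decaying short-term dependence rather than seasonality.
The dominant spike at lag 5 indicates a seasonal period of 5.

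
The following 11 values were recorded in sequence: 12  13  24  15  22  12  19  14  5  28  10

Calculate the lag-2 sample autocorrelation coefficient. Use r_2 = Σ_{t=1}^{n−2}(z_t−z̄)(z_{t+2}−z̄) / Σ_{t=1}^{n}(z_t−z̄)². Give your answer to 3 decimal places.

0.127

Mean z̄ = (12 + 13 + 24 + 15 + 22 + 12 + 19 + 14 + 5 + 28 + 10)/11 = 15.8182
Numerator Σ_{t=1}^{9}(z_t−z̄)(z_{t+2}−z̄) = 57.7521
Denominator Σ(z_t−z̄)² = 455.6364
r_2 = 57.7521 / 455.6364 = 0.127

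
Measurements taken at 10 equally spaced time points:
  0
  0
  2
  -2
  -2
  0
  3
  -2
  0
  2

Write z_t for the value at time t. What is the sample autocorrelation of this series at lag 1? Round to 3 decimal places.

-0.204

Mean z̄ = (0 + 0 + 2 − 2 − 2 + 0 + 3 − 2 + 0 + 2)/10 = 0.1000
Numerator Σ_{t=1}^{9}(z_t−z̄)(z_{t+1}−z̄) = -5.9100
Denominator Σ(z_t−z̄)² = 28.9000
r_1 = -5.9100 / 28.9000 = -0.204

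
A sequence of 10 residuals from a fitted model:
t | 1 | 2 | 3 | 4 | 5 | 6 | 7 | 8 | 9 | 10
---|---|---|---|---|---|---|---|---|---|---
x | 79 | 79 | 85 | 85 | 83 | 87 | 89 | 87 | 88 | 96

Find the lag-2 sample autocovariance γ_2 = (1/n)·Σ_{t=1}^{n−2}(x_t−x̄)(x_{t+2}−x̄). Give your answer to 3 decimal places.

Mean x̄ = (79 + 79 + 85 + 85 + 83 + 87 + 89 + 87 + 88 + 96)/10 = 85.8000
Σ_{t=1}^{8}(x_t−x̄)(x_{t+2}−x̄) = 23.9200
γ_2 = 23.9200 / 10 = 2.392

2.392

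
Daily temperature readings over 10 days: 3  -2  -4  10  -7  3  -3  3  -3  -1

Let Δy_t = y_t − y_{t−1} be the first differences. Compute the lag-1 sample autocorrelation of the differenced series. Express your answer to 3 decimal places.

First differences Δy: -5, -2, 14, -17, 10, -6, 6, -6, 2
Mean of differences = -0.4444
Numerator Σ(Δy_t−Δȳ)(Δy_{t+1}−Δȳ) = -570.6420
Denominator Σ(Δy_t−Δȳ)² = 724.2222
r_1(Δy) = -570.6420 / 724.2222 = -0.788

-0.788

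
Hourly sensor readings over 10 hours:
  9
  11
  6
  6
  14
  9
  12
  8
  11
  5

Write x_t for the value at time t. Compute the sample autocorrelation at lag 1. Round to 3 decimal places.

-0.332

Mean x̄ = (9 + 11 + 6 + 6 + 14 + 9 + 12 + 8 + 11 + 5)/10 = 9.1000
Numerator Σ_{t=1}^{9}(x_t−x̄)(x_{t+1}−x̄) = -25.5100
Denominator Σ(x_t−x̄)² = 76.9000
r_1 = -25.5100 / 76.9000 = -0.332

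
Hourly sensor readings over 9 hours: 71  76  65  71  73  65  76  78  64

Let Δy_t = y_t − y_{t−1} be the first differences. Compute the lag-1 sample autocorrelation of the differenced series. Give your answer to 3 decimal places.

-0.386

First differences Δy: 5, -11, 6, 2, -8, 11, 2, -14
Mean of differences = -0.8750
Numerator Σ(Δy_t−Δȳ)(Δy_{t+1}−Δȳ) = -218.0156
Denominator Σ(Δy_t−Δȳ)² = 564.8750
r_1(Δy) = -218.0156 / 564.8750 = -0.386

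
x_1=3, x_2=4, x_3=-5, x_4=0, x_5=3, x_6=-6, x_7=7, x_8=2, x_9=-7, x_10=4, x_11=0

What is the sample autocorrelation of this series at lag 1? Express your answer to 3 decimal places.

-0.461

Mean x̄ = (3 + 4 − 5 + 0 + 3 − 6 + 7 + 2 − 7 + 4 + 0)/11 = 0.4545
Numerator Σ_{t=1}^{10}(x_t−x̄)(x_{t+1}−x̄) = -97.1157
Denominator Σ(x_t−x̄)² = 210.7273
r_1 = -97.1157 / 210.7273 = -0.461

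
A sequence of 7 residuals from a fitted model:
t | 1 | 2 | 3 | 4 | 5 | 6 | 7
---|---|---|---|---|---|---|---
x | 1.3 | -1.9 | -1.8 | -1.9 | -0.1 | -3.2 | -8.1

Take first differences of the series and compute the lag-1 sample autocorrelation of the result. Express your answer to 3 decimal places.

0.142

First differences Δx: -3.2, 0.1, -0.1, 1.8, -3.1, -4.9
Mean of differences = -1.5667
Numerator Σ(Δx_t−Δx̄)(Δx_{t+1}−Δx̄) = 4.6089
Denominator Σ(Δx_t−Δx̄)² = 32.3933
r_1(Δx) = 4.6089 / 32.3933 = 0.142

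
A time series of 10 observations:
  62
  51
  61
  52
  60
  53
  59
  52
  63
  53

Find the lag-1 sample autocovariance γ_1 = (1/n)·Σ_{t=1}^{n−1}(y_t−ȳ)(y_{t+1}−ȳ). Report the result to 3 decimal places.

-17.516

Mean ȳ = (62 + 51 + 61 + 52 + 60 + 53 + 59 + 52 + 63 + 53)/10 = 56.6000
Σ_{t=1}^{9}(y_t−ȳ)(y_{t+1}−ȳ) = -175.1600
γ_1 = -175.1600 / 10 = -17.516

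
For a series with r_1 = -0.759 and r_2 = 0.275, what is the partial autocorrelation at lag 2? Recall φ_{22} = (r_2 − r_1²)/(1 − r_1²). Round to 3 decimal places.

-0.710

φ_{22} = (r_2 − r_1²) / (1 − r_1²)
r_1² = (-0.759)² = 0.576081
Numerator = 0.275 − 0.5761 = -0.3011; denominator = 1 − 0.5761 = 0.4239
φ_{22} = -0.3011 / 0.4239 = -0.710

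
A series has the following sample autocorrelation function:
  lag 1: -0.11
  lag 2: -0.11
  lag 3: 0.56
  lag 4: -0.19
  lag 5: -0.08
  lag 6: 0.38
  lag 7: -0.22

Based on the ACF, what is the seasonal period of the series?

The largest autocorrelation is r_3 = 0.56, with a weaker echo at lag 6 (0.38); the remaining lags stay at or below -0.08.
The dominant spike at lag 3 indicates a seasonal period of 3.

3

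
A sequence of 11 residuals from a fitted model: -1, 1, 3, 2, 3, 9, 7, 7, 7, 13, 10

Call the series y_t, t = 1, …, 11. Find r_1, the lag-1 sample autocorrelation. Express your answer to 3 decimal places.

0.569

Mean ȳ = (-1 + 1 + 3 + 2 + 3 + 9 + 7 + 7 + 7 + 13 + 10)/11 = 5.5455
Numerator Σ_{t=1}^{10}(y_t−ȳ)(y_{t+1}−ȳ) = 103.8843
Denominator Σ(y_t−ȳ)² = 182.7273
r_1 = 103.8843 / 182.7273 = 0.569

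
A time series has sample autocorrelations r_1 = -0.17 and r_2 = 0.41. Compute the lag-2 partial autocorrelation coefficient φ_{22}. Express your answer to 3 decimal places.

0.392

φ_{22} = (r_2 − r_1²) / (1 − r_1²)
r_1² = (-0.17)² = 0.0289
Numerator = 0.41 − 0.0289 = 0.3811; denominator = 1 − 0.0289 = 0.9711
φ_{22} = 0.3811 / 0.9711 = 0.392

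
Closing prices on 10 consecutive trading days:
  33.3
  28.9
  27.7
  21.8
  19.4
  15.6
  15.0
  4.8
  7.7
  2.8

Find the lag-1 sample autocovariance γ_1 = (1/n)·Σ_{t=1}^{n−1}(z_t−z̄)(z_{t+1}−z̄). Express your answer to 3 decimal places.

64.962

Mean z̄ = (33.3 + 28.9 + 27.7 + 21.8 + 19.4 + 15.6 + 15.0 + 4.8 + 7.7 + 2.8)/10 = 17.7000
Σ_{t=1}^{9}(z_t−z̄)(z_{t+1}−z̄) = 649.6200
γ_1 = 649.6200 / 10 = 64.962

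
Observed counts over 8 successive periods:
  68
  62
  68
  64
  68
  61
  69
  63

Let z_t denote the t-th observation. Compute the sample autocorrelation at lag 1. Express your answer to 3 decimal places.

-0.847

Mean z̄ = (68 + 62 + 68 + 64 + 68 + 61 + 69 + 63)/8 = 65.3750
Deviations from mean: 2.6250, -3.3750, 2.6250, -1.3750, 2.6250, -4.3750, 3.6250, -2.3750
Σ(z_t−z̄)(z_{t+1}−z̄) = (-8.8594) + (-8.8594) + (-3.6094) + (-3.6094) + (-11.4844) + (-15.8594) + (-8.6094) = -60.8906
Denominator Σ(z_t−z̄)² = 71.8750
r_1 = -60.8906 / 71.8750 = -0.847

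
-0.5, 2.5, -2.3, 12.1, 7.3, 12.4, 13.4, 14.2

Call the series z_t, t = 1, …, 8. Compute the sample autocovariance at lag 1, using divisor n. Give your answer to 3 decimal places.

13.812

Mean z̄ = (-0.5 + 2.5 − 2.3 + 12.1 + 7.3 + 12.4 + 13.4 + 14.2)/8 = 7.3875
Deviations: -7.8875, -4.8875, -9.6875, 4.7125, -0.0875, 5.0125, 6.0125, 6.8125
Σ_{t=1}^{7}(z_t−z̄)(z_{t+1}−z̄) = 110.4923
γ_1 = 110.4923 / 8 = 13.812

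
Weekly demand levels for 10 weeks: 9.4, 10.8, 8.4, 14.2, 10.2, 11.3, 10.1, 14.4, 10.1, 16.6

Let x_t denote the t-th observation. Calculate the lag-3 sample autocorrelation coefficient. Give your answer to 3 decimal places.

Mean x̄ = (9.4 + 10.8 + 8.4 + 14.2 + 10.2 + 11.3 + 10.1 + 14.4 + 10.1 + 16.6)/10 = 11.5500
Numerator Σ_{t=1}^{7}(x_t−x̄)(x_{t+3}−x̄) = -18.5475
Denominator Σ(x_t−x̄)² = 61.8450
r_3 = -18.5475 / 61.8450 = -0.300

-0.300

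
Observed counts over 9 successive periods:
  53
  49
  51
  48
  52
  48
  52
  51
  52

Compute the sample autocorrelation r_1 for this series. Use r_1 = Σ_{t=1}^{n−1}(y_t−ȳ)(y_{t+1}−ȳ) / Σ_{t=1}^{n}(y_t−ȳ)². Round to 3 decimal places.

Mean ȳ = (53 + 49 + 51 + 48 + 52 + 48 + 52 + 51 + 52)/9 = 50.6667
Numerator Σ_{t=1}^{8}(y_t−ȳ)(y_{t+1}−ȳ) = -15.1111
Denominator Σ(y_t−ȳ)² = 28.0000
r_1 = -15.1111 / 28.0000 = -0.540

-0.540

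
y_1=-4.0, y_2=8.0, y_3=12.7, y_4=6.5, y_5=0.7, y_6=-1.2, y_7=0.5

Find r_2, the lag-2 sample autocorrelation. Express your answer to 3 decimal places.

Mean ȳ = (-4.0 + 8.0 + 12.7 + 6.5 + 0.7 − 1.2 + 0.5)/7 = 3.3143
Deviations from mean: -7.3143, 4.6857, 9.3857, 3.1857, -2.6143, -4.5143, -2.8143
Numerator Σ_{t=1}^{5}(y_t−ȳ)(y_{t+2}−ȳ) = -85.2833
Denominator Σ(y_t−ȳ)² = 208.8286
r_2 = -85.2833 / 208.8286 = -0.408

-0.408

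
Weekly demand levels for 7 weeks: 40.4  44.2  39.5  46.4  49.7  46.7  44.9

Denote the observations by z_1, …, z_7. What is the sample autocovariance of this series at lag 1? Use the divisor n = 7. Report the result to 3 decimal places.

2.180

Mean z̄ = (40.4 + 44.2 + 39.5 + 46.4 + 49.7 + 46.7 + 44.9)/7 = 44.5429
Deviations: -4.1429, -0.3429, -5.0429, 1.8571, 5.1571, 2.1571, 0.3571
Σ_{t=1}^{6}(z_t−z̄)(z_{t+1}−z̄) = 15.2567
γ_1 = 15.2567 / 7 = 2.180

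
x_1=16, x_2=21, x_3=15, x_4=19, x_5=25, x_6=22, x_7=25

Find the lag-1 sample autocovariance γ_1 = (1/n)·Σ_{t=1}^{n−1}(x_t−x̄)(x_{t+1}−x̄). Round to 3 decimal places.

1.423

Mean x̄ = (16 + 21 + 15 + 19 + 25 + 22 + 25)/7 = 20.4286
Deviations: -4.4286, 0.5714, -5.4286, -1.4286, 4.5714, 1.5714, 4.5714
Σ_{t=1}^{6}(x_t−x̄)(x_{t+1}−x̄) = 9.9592
γ_1 = 9.9592 / 7 = 1.423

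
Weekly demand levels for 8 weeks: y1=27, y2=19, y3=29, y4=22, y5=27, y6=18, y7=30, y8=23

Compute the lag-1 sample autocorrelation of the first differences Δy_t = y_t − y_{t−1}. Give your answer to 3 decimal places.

-0.816

First differences Δy: -8, 10, -7, 5, -9, 12, -7
Mean of differences = -0.5714
Numerator Σ(Δy_t−Δȳ)(Δy_{t+1}−Δȳ) = -416.0408
Denominator Σ(Δy_t−Δȳ)² = 509.7143
r_1(Δy) = -416.0408 / 509.7143 = -0.816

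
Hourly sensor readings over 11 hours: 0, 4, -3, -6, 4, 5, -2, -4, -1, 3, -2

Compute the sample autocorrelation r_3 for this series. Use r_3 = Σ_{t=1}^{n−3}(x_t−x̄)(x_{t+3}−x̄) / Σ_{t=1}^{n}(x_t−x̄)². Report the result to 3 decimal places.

Mean x̄ = (0 + 4 − 3 − 6 + 4 + 5 − 2 − 4 − 1 + 3 − 2)/11 = -0.1818
Numerator Σ_{t=1}^{8}(x_t−x̄)(x_{t+3}−x̄) = -6.6446
Denominator Σ(x_t−x̄)² = 135.6364
r_3 = -6.6446 / 135.6364 = -0.049

-0.049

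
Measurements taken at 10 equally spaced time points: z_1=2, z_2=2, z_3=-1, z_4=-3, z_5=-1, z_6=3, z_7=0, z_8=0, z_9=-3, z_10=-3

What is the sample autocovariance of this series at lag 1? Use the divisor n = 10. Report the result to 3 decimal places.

Mean z̄ = (2 + 2 − 1 − 3 − 1 + 3 + 0 + 0 − 3 − 3)/10 = -0.4000
Σ_{t=1}^{9}(z_t−z̄)(z_{t+1}−z̄) = 12.6400
γ_1 = 12.6400 / 10 = 1.264

1.264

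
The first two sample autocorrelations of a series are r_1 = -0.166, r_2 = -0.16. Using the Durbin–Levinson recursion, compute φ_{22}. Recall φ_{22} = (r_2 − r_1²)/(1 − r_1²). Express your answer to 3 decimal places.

φ_{22} = (r_2 − r_1²) / (1 − r_1²)
r_1² = (-0.166)² = 0.027556
Numerator = -0.16 − 0.0276 = -0.1876; denominator = 1 − 0.0276 = 0.9724
φ_{22} = -0.1876 / 0.9724 = -0.193

-0.193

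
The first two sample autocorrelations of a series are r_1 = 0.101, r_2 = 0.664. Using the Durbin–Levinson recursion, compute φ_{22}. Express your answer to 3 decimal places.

0.661

φ_{22} = (r_2 − r_1²) / (1 − r_1²)
r_1² = (0.101)² = 0.010201
Numerator = 0.664 − 0.0102 = 0.6538; denominator = 1 − 0.0102 = 0.9898
φ_{22} = 0.6538 / 0.9898 = 0.661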